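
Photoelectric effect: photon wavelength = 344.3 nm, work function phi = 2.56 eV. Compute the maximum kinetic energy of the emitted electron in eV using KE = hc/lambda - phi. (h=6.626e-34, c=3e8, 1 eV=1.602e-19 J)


E_photon = hc / lambda
= (6.626e-34)(3e8) / (344.3e-9)
= 5.7735e-19 J
= 3.6039 eV
KE = E_photon - phi
= 3.6039 - 2.56
= 1.0439 eV

1.0439


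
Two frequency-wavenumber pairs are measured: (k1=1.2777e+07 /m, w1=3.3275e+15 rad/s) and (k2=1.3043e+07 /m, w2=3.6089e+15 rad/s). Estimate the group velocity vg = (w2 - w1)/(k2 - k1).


vg = (w2 - w1) / (k2 - k1)
= (3.6089e+15 - 3.3275e+15) / (1.3043e+07 - 1.2777e+07)
= 2.8140e+14 / 2.6600e+05
= 1.0579e+09 m/s

1.0579e+09


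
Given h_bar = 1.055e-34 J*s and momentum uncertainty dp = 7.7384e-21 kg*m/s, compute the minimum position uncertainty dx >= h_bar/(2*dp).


dx = h_bar / (2 * dp)
= 1.055e-34 / (2 * 7.7384e-21)
= 1.055e-34 / 1.5477e-20
= 6.8167e-15 m

6.8167e-15


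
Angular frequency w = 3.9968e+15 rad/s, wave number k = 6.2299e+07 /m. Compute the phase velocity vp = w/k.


vp = w / k
= 3.9968e+15 / 6.2299e+07
= 6.4155e+07 m/s

6.4155e+07


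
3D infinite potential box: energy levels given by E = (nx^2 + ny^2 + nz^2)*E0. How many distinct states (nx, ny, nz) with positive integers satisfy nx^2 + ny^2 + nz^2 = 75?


Enumerate all (nx, ny, nz) with nx^2 + ny^2 + nz^2 = 75:
(1,5,7)
(1,7,5)
(5,1,7)
(5,5,5)
(5,7,1)
(7,1,5)
(7,5,1)
Total degeneracy = 7

7


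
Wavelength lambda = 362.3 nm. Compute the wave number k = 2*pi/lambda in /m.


k = 2 * pi / lambda
= 6.2832 / (362.3e-9)
= 6.2832 / 3.6230e-07
= 1.7342e+07 /m

1.7342e+07


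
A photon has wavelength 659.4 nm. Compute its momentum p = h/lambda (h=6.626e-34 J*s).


p = h / lambda
= 6.626e-34 / (659.4e-9)
= 6.626e-34 / 6.5940e-07
= 1.0049e-27 kg*m/s

1.0049e-27


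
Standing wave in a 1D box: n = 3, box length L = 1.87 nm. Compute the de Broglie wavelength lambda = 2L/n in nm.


lambda = 2L / n
= 2 * 1.87 / 3
= 3.74 / 3
= 1.2467 nm

1.2467


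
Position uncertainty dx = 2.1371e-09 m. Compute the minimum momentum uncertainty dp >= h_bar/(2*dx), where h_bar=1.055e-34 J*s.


dp = h_bar / (2 * dx)
= 1.055e-34 / (2 * 2.1371e-09)
= 1.055e-34 / 4.2742e-09
= 2.4683e-26 kg*m/s

2.4683e-26


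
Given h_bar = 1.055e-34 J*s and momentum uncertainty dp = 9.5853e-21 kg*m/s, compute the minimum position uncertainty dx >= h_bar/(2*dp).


dx = h_bar / (2 * dp)
= 1.055e-34 / (2 * 9.5853e-21)
= 1.055e-34 / 1.9171e-20
= 5.5032e-15 m

5.5032e-15


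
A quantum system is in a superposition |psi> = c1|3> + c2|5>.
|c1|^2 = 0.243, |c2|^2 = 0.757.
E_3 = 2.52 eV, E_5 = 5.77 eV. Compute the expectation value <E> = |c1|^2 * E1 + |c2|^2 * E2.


<E> = |c1|^2 * E1 + |c2|^2 * E2
= 0.243 * 2.52 + 0.757 * 5.77
= 0.6124 + 4.3679
= 4.9802 eV

4.9802


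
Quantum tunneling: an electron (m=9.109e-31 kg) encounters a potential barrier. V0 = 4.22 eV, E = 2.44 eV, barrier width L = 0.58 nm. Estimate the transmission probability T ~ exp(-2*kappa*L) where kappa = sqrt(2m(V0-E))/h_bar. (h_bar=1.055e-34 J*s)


V0 - E = 1.78 eV = 2.8516e-19 J
kappa = sqrt(2 * m * (V0-E)) / h_bar
= sqrt(2 * 9.109e-31 * 2.8516e-19) / 1.055e-34
= 6.8319e+09 /m
2*kappa*L = 2 * 6.8319e+09 * 0.58e-9
= 7.925
T = exp(-7.925) = 3.616039e-04

3.616039e-04


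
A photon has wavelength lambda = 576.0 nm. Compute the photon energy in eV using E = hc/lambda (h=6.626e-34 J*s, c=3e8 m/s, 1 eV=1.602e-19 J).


E = hc / lambda
= (6.626e-34)(3e8) / (576.0e-9)
= 1.9878e-25 / 5.7600e-07
= 3.4510e-19 J
Converting to eV: 3.4510e-19 / 1.602e-19
= 2.1542 eV

2.1542


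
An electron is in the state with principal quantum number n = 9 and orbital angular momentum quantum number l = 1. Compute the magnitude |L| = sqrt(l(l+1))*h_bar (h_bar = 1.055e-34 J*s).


L = sqrt(l*(l+1)) * h_bar
= sqrt(1 * 2) * 1.055e-34
= sqrt(2) * 1.055e-34
= 1.4142 * 1.055e-34
= 1.4920e-34 J*s

1.4920e-34


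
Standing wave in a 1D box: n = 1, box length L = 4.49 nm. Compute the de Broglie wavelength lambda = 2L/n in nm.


lambda = 2L / n
= 2 * 4.49 / 1
= 8.98 / 1
= 8.98 nm

8.98


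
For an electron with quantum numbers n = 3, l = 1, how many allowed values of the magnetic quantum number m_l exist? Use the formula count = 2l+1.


m_l ranges from -l to +l in integer steps
So m_l goes from -1 to +1
Count = 2l + 1 = 2*1 + 1
= 3

3


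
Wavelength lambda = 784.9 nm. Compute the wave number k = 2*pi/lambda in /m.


k = 2 * pi / lambda
= 6.2832 / (784.9e-9)
= 6.2832 / 7.8490e-07
= 8.0051e+06 /m

8.0051e+06


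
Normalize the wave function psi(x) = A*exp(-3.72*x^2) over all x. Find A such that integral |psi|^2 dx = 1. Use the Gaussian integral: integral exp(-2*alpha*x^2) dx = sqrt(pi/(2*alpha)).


integral |psi|^2 dx = A^2 * sqrt(pi/(2*alpha)) = 1
A^2 = sqrt(2*alpha/pi)
= sqrt(2 * 3.72 / pi)
= 1.538904
A = sqrt(1.538904)
= 1.2405

1.2405


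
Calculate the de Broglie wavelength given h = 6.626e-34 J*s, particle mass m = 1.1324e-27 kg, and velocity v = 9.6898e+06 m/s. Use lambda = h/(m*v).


lambda = h / (m * v)
= 6.626e-34 / (1.1324e-27 * 9.6898e+06)
= 6.626e-34 / 1.0973e-20
= 6.0386e-14 m

6.0386e-14


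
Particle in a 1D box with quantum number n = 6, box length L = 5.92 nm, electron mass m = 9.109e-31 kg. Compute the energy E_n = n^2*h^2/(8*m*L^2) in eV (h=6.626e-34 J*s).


E = n^2 * h^2 / (8 * m * L^2)
= 6^2 * (6.626e-34)^2 / (8 * 9.109e-31 * (5.92e-9)^2)
= 36 * 4.3904e-67 / (8 * 9.109e-31 * 3.5046e-17)
= 6.1887e-20 J
= 0.3863 eV

0.3863


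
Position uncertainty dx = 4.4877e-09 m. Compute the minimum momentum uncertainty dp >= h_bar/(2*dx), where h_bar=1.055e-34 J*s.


dp = h_bar / (2 * dx)
= 1.055e-34 / (2 * 4.4877e-09)
= 1.055e-34 / 8.9754e-09
= 1.1754e-26 kg*m/s

1.1754e-26


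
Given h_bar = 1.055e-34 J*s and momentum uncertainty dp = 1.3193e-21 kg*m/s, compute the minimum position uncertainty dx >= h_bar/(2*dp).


dx = h_bar / (2 * dp)
= 1.055e-34 / (2 * 1.3193e-21)
= 1.055e-34 / 2.6386e-21
= 3.9983e-14 m

3.9983e-14


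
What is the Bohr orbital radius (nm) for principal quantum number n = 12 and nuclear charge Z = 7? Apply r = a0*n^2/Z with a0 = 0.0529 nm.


r = a0 * n^2 / Z
= 0.0529 * 12^2 / 7
= 0.0529 * 144 / 7
= 1.0882 nm

1.0882


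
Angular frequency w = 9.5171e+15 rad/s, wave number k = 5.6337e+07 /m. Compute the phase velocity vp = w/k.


vp = w / k
= 9.5171e+15 / 5.6337e+07
= 1.6893e+08 m/s

1.6893e+08


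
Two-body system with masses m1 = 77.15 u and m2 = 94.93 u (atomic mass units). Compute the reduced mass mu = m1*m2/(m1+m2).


mu = m1 * m2 / (m1 + m2)
= 77.15 * 94.93 / (77.15 + 94.93)
= 7323.8495 / 172.08
= 42.5607 u

42.5607


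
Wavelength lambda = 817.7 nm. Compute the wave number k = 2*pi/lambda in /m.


k = 2 * pi / lambda
= 6.2832 / (817.7e-9)
= 6.2832 / 8.1770e-07
= 7.6840e+06 /m

7.6840e+06


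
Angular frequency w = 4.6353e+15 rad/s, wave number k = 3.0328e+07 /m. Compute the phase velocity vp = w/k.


vp = w / k
= 4.6353e+15 / 3.0328e+07
= 1.5284e+08 m/s

1.5284e+08


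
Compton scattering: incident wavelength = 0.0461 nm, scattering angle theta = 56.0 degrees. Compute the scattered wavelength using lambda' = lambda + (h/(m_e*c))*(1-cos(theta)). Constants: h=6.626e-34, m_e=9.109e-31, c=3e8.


Compton wavelength: h/(m_e*c) = 2.4247e-12 m
d_lambda = 2.4247e-12 * (1 - cos(56.0 deg))
= 2.4247e-12 * 0.440807
= 1.0688e-12 m = 0.001069 nm
lambda' = 0.0461 + 0.001069
= 0.047169 nm

0.047169


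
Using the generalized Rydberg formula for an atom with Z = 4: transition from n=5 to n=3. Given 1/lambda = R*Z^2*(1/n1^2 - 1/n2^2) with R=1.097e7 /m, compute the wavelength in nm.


1/lambda = R * Z^2 * (1/n1^2 - 1/n2^2)
= 1.097e7 * 4^2 * (1/3^2 - 1/5^2)
= 1.097e7 * 16 * (0.111111 - 0.04)
= 1.2481e+07 /m
lambda = 1 / 1.2481e+07
= 80.1191 nm

80.1191


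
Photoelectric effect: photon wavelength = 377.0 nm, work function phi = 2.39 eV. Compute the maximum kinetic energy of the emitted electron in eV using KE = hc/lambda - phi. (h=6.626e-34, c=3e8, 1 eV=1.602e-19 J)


E_photon = hc / lambda
= (6.626e-34)(3e8) / (377.0e-9)
= 5.2727e-19 J
= 3.2913 eV
KE = E_photon - phi
= 3.2913 - 2.39
= 0.9013 eV

0.9013


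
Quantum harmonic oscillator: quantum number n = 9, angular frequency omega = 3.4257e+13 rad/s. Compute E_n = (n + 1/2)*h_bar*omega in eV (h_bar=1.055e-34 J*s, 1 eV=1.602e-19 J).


E = (n + 1/2) * h_bar * omega
= (9 + 0.5) * 1.055e-34 * 3.4257e+13
= 9.5 * 3.6141e-21
= 3.4334e-20 J
= 0.2143 eV

0.2143


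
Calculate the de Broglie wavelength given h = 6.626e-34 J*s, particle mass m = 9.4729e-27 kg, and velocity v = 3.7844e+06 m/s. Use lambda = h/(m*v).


lambda = h / (m * v)
= 6.626e-34 / (9.4729e-27 * 3.7844e+06)
= 6.626e-34 / 3.5849e-20
= 1.8483e-14 m

1.8483e-14


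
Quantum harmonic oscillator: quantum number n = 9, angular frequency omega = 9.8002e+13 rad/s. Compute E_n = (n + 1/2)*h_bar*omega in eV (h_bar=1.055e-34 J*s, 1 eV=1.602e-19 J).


E = (n + 1/2) * h_bar * omega
= (9 + 0.5) * 1.055e-34 * 9.8002e+13
= 9.5 * 1.0339e-20
= 9.8223e-20 J
= 0.6131 eV

0.6131


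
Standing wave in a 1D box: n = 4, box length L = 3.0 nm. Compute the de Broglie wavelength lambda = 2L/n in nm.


lambda = 2L / n
= 2 * 3.0 / 4
= 6.0 / 4
= 1.5 nm

1.5


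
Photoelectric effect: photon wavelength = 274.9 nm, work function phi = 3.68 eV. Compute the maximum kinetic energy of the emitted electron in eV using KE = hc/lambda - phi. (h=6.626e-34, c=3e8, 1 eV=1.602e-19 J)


E_photon = hc / lambda
= (6.626e-34)(3e8) / (274.9e-9)
= 7.2310e-19 J
= 4.5137 eV
KE = E_photon - phi
= 4.5137 - 3.68
= 0.8337 eV

0.8337


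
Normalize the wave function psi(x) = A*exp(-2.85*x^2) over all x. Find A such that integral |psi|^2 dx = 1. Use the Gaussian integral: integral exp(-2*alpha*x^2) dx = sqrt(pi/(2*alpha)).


integral |psi|^2 dx = A^2 * sqrt(pi/(2*alpha)) = 1
A^2 = sqrt(2*alpha/pi)
= sqrt(2 * 2.85 / pi)
= 1.346984
A = sqrt(1.346984)
= 1.1606

1.1606


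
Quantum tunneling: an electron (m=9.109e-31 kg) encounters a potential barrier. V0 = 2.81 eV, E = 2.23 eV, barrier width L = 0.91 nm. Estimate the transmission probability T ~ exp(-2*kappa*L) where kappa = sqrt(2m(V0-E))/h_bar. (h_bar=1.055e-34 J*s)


V0 - E = 0.58 eV = 9.2916e-20 J
kappa = sqrt(2 * m * (V0-E)) / h_bar
= sqrt(2 * 9.109e-31 * 9.2916e-20) / 1.055e-34
= 3.8998e+09 /m
2*kappa*L = 2 * 3.8998e+09 * 0.91e-9
= 7.0976
T = exp(-7.0976) = 8.270469e-04

8.270469e-04


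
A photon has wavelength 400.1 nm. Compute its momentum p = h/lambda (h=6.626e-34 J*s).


p = h / lambda
= 6.626e-34 / (400.1e-9)
= 6.626e-34 / 4.0010e-07
= 1.6561e-27 kg*m/s

1.6561e-27


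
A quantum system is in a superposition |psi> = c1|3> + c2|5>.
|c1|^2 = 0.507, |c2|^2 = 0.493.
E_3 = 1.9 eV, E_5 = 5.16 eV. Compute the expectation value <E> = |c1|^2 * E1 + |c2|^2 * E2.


<E> = |c1|^2 * E1 + |c2|^2 * E2
= 0.507 * 1.9 + 0.493 * 5.16
= 0.9633 + 2.5439
= 3.5072 eV

3.5072


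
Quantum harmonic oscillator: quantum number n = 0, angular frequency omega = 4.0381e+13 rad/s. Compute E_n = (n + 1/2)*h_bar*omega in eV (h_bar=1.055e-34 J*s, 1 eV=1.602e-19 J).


E = (n + 1/2) * h_bar * omega
= (0 + 0.5) * 1.055e-34 * 4.0381e+13
= 0.5 * 4.2602e-21
= 2.1301e-21 J
= 0.0133 eV

0.0133


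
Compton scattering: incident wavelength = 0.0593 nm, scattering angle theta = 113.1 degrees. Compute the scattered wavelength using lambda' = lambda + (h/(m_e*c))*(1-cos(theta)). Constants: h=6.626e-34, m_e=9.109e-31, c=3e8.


Compton wavelength: h/(m_e*c) = 2.4247e-12 m
d_lambda = 2.4247e-12 * (1 - cos(113.1 deg))
= 2.4247e-12 * 1.392337
= 3.3760e-12 m = 0.003376 nm
lambda' = 0.0593 + 0.003376
= 0.062676 nm

0.062676


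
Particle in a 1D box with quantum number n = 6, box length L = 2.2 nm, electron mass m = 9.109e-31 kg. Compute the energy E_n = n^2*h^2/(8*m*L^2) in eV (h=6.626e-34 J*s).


E = n^2 * h^2 / (8 * m * L^2)
= 6^2 * (6.626e-34)^2 / (8 * 9.109e-31 * (2.2e-9)^2)
= 36 * 4.3904e-67 / (8 * 9.109e-31 * 4.8400e-18)
= 4.4813e-19 J
= 2.7973 eV

2.7973


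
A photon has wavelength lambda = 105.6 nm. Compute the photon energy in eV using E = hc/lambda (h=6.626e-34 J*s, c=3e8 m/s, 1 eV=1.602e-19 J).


E = hc / lambda
= (6.626e-34)(3e8) / (105.6e-9)
= 1.9878e-25 / 1.0560e-07
= 1.8824e-18 J
Converting to eV: 1.8824e-18 / 1.602e-19
= 11.7502 eV

11.7502


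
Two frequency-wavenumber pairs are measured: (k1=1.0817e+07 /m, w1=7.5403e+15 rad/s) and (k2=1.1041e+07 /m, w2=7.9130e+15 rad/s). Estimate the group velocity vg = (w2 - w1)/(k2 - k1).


vg = (w2 - w1) / (k2 - k1)
= (7.9130e+15 - 7.5403e+15) / (1.1041e+07 - 1.0817e+07)
= 3.7270e+14 / 2.2400e+05
= 1.6638e+09 m/s

1.6638e+09


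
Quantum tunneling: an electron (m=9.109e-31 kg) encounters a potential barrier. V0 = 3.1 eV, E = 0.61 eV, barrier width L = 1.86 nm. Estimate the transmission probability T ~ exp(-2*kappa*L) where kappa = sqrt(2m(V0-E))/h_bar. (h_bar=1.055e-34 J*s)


V0 - E = 2.49 eV = 3.9890e-19 J
kappa = sqrt(2 * m * (V0-E)) / h_bar
= sqrt(2 * 9.109e-31 * 3.9890e-19) / 1.055e-34
= 8.0803e+09 /m
2*kappa*L = 2 * 8.0803e+09 * 1.86e-9
= 30.0588
T = exp(-30.0588) = 8.823186e-14

8.823186e-14


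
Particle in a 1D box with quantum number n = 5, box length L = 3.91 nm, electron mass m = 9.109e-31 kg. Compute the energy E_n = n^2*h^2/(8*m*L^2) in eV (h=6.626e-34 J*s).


E = n^2 * h^2 / (8 * m * L^2)
= 5^2 * (6.626e-34)^2 / (8 * 9.109e-31 * (3.91e-9)^2)
= 25 * 4.3904e-67 / (8 * 9.109e-31 * 1.5288e-17)
= 9.8521e-20 J
= 0.615 eV

0.615


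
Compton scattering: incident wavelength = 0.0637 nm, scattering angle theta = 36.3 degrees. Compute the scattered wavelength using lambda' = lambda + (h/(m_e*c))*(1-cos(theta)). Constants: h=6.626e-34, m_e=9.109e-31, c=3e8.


Compton wavelength: h/(m_e*c) = 2.4247e-12 m
d_lambda = 2.4247e-12 * (1 - cos(36.3 deg))
= 2.4247e-12 * 0.194072
= 4.7057e-13 m = 0.000471 nm
lambda' = 0.0637 + 0.000471
= 0.064171 nm

0.064171


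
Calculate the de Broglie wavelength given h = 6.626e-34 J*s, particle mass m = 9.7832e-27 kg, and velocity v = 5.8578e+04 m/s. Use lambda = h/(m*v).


lambda = h / (m * v)
= 6.626e-34 / (9.7832e-27 * 5.8578e+04)
= 6.626e-34 / 5.7308e-22
= 1.1562e-12 m

1.1562e-12


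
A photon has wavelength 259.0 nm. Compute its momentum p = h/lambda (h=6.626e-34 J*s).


p = h / lambda
= 6.626e-34 / (259.0e-9)
= 6.626e-34 / 2.5900e-07
= 2.5583e-27 kg*m/s

2.5583e-27


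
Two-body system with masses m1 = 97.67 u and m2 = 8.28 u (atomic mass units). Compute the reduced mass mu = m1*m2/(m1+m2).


mu = m1 * m2 / (m1 + m2)
= 97.67 * 8.28 / (97.67 + 8.28)
= 808.7076 / 105.95
= 7.6329 u

7.6329


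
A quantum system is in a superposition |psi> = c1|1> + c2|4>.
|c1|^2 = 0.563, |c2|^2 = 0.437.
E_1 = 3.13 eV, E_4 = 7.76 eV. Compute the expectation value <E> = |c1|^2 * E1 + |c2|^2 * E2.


<E> = |c1|^2 * E1 + |c2|^2 * E2
= 0.563 * 3.13 + 0.437 * 7.76
= 1.7622 + 3.3911
= 5.1533 eV

5.1533


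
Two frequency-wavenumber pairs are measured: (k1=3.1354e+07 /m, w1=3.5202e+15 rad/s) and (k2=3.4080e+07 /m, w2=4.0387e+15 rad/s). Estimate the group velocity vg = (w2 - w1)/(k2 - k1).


vg = (w2 - w1) / (k2 - k1)
= (4.0387e+15 - 3.5202e+15) / (3.4080e+07 - 3.1354e+07)
= 5.1850e+14 / 2.7260e+06
= 1.9021e+08 m/s

1.9021e+08


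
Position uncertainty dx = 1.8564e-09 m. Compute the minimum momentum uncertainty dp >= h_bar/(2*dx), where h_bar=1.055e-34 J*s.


dp = h_bar / (2 * dx)
= 1.055e-34 / (2 * 1.8564e-09)
= 1.055e-34 / 3.7128e-09
= 2.8415e-26 kg*m/s

2.8415e-26


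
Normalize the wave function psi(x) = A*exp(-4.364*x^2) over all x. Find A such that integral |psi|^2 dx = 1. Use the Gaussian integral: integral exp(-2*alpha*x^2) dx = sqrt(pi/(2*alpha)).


integral |psi|^2 dx = A^2 * sqrt(pi/(2*alpha)) = 1
A^2 = sqrt(2*alpha/pi)
= sqrt(2 * 4.364 / pi)
= 1.666796
A = sqrt(1.666796)
= 1.291

1.291


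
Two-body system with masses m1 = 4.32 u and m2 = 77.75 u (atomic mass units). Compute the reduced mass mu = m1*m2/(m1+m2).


mu = m1 * m2 / (m1 + m2)
= 4.32 * 77.75 / (4.32 + 77.75)
= 335.88 / 82.07
= 4.0926 u

4.0926


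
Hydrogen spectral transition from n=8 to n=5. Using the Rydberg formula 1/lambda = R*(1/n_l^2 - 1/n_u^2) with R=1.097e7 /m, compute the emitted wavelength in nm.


1/lambda = R * (1/n_l^2 - 1/n_u^2)
= 1.097e7 * (1/5^2 - 1/8^2)
= 1.097e7 * (0.04 - 0.015625)
= 1.097e7 * 0.024375
= 2.6739e+05 /m
lambda = 1 / 2.6739e+05 = 3739.8032 nm

3739.8032


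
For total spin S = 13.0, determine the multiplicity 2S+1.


Spin multiplicity = 2S + 1
= 2 * 13.0 + 1
= 26.0 + 1
= 27

27


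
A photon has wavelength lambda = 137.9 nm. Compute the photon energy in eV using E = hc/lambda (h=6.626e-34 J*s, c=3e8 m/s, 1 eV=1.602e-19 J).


E = hc / lambda
= (6.626e-34)(3e8) / (137.9e-9)
= 1.9878e-25 / 1.3790e-07
= 1.4415e-18 J
Converting to eV: 1.4415e-18 / 1.602e-19
= 8.998 eV

8.998


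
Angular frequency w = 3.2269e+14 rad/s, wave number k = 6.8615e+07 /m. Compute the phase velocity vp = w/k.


vp = w / k
= 3.2269e+14 / 6.8615e+07
= 4.7029e+06 m/s

4.7029e+06


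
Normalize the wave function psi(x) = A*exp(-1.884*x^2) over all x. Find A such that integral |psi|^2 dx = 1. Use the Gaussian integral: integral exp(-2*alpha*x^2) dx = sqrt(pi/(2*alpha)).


integral |psi|^2 dx = A^2 * sqrt(pi/(2*alpha)) = 1
A^2 = sqrt(2*alpha/pi)
= sqrt(2 * 1.884 / pi)
= 1.095167
A = sqrt(1.095167)
= 1.0465

1.0465


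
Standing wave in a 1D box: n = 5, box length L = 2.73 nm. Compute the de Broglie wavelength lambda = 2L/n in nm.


lambda = 2L / n
= 2 * 2.73 / 5
= 5.46 / 5
= 1.092 nm

1.092


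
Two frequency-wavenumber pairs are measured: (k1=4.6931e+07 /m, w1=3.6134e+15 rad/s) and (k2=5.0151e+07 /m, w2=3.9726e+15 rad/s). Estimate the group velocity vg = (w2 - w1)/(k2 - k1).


vg = (w2 - w1) / (k2 - k1)
= (3.9726e+15 - 3.6134e+15) / (5.0151e+07 - 4.6931e+07)
= 3.5920e+14 / 3.2200e+06
= 1.1155e+08 m/s

1.1155e+08


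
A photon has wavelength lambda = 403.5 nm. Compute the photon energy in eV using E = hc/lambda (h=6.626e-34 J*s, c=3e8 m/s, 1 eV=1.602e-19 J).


E = hc / lambda
= (6.626e-34)(3e8) / (403.5e-9)
= 1.9878e-25 / 4.0350e-07
= 4.9264e-19 J
Converting to eV: 4.9264e-19 / 1.602e-19
= 3.0752 eV

3.0752


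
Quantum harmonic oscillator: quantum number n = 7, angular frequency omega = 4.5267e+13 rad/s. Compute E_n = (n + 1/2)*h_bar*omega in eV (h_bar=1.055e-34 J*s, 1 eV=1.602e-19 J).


E = (n + 1/2) * h_bar * omega
= (7 + 0.5) * 1.055e-34 * 4.5267e+13
= 7.5 * 4.7757e-21
= 3.5818e-20 J
= 0.2236 eV

0.2236


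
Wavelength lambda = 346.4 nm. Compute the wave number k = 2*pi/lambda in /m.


k = 2 * pi / lambda
= 6.2832 / (346.4e-9)
= 6.2832 / 3.4640e-07
= 1.8139e+07 /m

1.8139e+07


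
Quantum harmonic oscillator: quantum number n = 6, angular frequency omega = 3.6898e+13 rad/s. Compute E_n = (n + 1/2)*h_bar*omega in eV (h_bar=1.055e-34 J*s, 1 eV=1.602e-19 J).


E = (n + 1/2) * h_bar * omega
= (6 + 0.5) * 1.055e-34 * 3.6898e+13
= 6.5 * 3.8927e-21
= 2.5303e-20 J
= 0.1579 eV

0.1579


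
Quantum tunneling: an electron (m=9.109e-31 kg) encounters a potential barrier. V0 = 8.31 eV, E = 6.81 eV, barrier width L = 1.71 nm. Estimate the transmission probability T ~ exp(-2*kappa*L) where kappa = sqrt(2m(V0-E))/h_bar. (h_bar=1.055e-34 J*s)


V0 - E = 1.5 eV = 2.4030e-19 J
kappa = sqrt(2 * m * (V0-E)) / h_bar
= sqrt(2 * 9.109e-31 * 2.4030e-19) / 1.055e-34
= 6.2715e+09 /m
2*kappa*L = 2 * 6.2715e+09 * 1.71e-9
= 21.4487
T = exp(-21.4487) = 4.841166e-10

4.841166e-10


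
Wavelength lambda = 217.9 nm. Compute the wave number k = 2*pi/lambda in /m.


k = 2 * pi / lambda
= 6.2832 / (217.9e-9)
= 6.2832 / 2.1790e-07
= 2.8835e+07 /m

2.8835e+07


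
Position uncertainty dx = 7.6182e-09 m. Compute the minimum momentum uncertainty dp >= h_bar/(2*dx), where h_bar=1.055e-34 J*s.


dp = h_bar / (2 * dx)
= 1.055e-34 / (2 * 7.6182e-09)
= 1.055e-34 / 1.5236e-08
= 6.9242e-27 kg*m/s

6.9242e-27


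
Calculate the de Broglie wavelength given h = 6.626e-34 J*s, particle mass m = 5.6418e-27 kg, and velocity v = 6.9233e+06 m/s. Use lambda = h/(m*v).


lambda = h / (m * v)
= 6.626e-34 / (5.6418e-27 * 6.9233e+06)
= 6.626e-34 / 3.9060e-20
= 1.6964e-14 m

1.6964e-14


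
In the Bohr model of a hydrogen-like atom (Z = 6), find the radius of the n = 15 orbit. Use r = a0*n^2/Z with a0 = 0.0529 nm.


r = a0 * n^2 / Z
= 0.0529 * 15^2 / 6
= 0.0529 * 225 / 6
= 1.9837 nm

1.9837


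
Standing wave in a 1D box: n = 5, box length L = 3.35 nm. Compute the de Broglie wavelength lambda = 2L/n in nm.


lambda = 2L / n
= 2 * 3.35 / 5
= 6.7 / 5
= 1.34 nm

1.34


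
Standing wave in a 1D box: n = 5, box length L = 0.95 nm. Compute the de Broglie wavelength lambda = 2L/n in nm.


lambda = 2L / n
= 2 * 0.95 / 5
= 1.9 / 5
= 0.38 nm

0.38


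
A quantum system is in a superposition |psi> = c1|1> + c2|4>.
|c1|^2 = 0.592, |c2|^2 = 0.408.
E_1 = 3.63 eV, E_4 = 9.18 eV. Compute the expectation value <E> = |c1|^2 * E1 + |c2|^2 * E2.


<E> = |c1|^2 * E1 + |c2|^2 * E2
= 0.592 * 3.63 + 0.408 * 9.18
= 2.149 + 3.7454
= 5.8944 eV

5.8944


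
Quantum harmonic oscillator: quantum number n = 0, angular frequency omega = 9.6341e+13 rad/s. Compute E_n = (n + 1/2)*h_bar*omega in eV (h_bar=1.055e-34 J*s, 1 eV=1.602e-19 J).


E = (n + 1/2) * h_bar * omega
= (0 + 0.5) * 1.055e-34 * 9.6341e+13
= 0.5 * 1.0164e-20
= 5.0820e-21 J
= 0.0317 eV

0.0317


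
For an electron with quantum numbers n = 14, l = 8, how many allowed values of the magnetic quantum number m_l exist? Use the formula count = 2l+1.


m_l ranges from -l to +l in integer steps
So m_l goes from -8 to +8
Count = 2l + 1 = 2*8 + 1
= 17

17


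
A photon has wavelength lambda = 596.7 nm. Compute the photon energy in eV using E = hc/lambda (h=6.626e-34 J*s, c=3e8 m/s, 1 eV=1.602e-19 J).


E = hc / lambda
= (6.626e-34)(3e8) / (596.7e-9)
= 1.9878e-25 / 5.9670e-07
= 3.3313e-19 J
Converting to eV: 3.3313e-19 / 1.602e-19
= 2.0795 eV

2.0795


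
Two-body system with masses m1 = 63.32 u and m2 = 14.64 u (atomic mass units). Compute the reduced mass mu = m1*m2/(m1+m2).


mu = m1 * m2 / (m1 + m2)
= 63.32 * 14.64 / (63.32 + 14.64)
= 927.0048 / 77.96
= 11.8908 u

11.8908


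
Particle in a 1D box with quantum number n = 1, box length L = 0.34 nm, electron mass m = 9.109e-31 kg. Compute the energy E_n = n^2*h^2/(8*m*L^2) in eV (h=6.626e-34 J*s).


E = n^2 * h^2 / (8 * m * L^2)
= 1^2 * (6.626e-34)^2 / (8 * 9.109e-31 * (0.34e-9)^2)
= 1 * 4.3904e-67 / (8 * 9.109e-31 * 1.1560e-19)
= 5.2118e-19 J
= 3.2533 eV

3.2533


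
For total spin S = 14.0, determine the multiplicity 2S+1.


Spin multiplicity = 2S + 1
= 2 * 14.0 + 1
= 28.0 + 1
= 29

29


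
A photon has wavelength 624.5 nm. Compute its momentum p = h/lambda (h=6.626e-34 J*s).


p = h / lambda
= 6.626e-34 / (624.5e-9)
= 6.626e-34 / 6.2450e-07
= 1.0610e-27 kg*m/s

1.0610e-27


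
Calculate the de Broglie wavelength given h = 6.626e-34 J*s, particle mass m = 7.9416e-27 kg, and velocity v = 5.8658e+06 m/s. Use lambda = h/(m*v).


lambda = h / (m * v)
= 6.626e-34 / (7.9416e-27 * 5.8658e+06)
= 6.626e-34 / 4.6584e-20
= 1.4224e-14 m

1.4224e-14


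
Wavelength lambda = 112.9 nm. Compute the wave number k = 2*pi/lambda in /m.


k = 2 * pi / lambda
= 6.2832 / (112.9e-9)
= 6.2832 / 1.1290e-07
= 5.5653e+07 /m

5.5653e+07


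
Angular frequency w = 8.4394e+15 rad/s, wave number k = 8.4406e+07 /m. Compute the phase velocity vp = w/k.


vp = w / k
= 8.4394e+15 / 8.4406e+07
= 9.9986e+07 m/s

9.9986e+07


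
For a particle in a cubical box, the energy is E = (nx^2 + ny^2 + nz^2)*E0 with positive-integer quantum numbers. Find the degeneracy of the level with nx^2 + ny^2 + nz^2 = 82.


Enumerate all (nx, ny, nz) with nx^2 + ny^2 + nz^2 = 82:
(3,3,8)
(3,8,3)
(8,3,3)
Total degeneracy = 3

3


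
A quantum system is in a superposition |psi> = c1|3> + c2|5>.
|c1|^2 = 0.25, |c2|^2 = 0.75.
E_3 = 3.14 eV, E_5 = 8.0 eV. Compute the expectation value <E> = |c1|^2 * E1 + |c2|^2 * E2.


<E> = |c1|^2 * E1 + |c2|^2 * E2
= 0.25 * 3.14 + 0.75 * 8.0
= 0.785 + 6.0
= 6.785 eV

6.785


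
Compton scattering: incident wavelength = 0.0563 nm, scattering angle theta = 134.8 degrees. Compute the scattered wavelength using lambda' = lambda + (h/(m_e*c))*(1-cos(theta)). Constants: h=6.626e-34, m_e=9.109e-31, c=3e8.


Compton wavelength: h/(m_e*c) = 2.4247e-12 m
d_lambda = 2.4247e-12 * (1 - cos(134.8 deg))
= 2.4247e-12 * 1.704634
= 4.1332e-12 m = 0.004133 nm
lambda' = 0.0563 + 0.004133
= 0.060433 nm

0.060433


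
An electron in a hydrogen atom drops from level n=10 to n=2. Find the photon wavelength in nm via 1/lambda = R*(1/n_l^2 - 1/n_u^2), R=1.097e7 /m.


1/lambda = R * (1/n_l^2 - 1/n_u^2)
= 1.097e7 * (1/2^2 - 1/10^2)
= 1.097e7 * (0.25 - 0.01)
= 1.097e7 * 0.24
= 2.6328e+06 /m
lambda = 1 / 2.6328e+06 = 379.8238 nm

379.8238


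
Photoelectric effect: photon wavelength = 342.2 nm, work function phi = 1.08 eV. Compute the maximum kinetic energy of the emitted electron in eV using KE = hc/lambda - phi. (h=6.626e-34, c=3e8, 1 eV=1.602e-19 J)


E_photon = hc / lambda
= (6.626e-34)(3e8) / (342.2e-9)
= 5.8089e-19 J
= 3.626 eV
KE = E_photon - phi
= 3.626 - 1.08
= 2.546 eV

2.546


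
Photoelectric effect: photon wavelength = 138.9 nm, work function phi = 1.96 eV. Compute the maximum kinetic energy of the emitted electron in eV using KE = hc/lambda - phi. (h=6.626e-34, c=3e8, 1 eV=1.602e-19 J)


E_photon = hc / lambda
= (6.626e-34)(3e8) / (138.9e-9)
= 1.4311e-18 J
= 8.9332 eV
KE = E_photon - phi
= 8.9332 - 1.96
= 6.9732 eV

6.9732


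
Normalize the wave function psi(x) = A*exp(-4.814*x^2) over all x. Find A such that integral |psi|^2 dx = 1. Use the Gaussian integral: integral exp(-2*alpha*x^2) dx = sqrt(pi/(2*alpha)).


integral |psi|^2 dx = A^2 * sqrt(pi/(2*alpha)) = 1
A^2 = sqrt(2*alpha/pi)
= sqrt(2 * 4.814 / pi)
= 1.750625
A = sqrt(1.750625)
= 1.3231

1.3231


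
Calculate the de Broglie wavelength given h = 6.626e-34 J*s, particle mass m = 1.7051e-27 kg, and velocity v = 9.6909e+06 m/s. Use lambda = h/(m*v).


lambda = h / (m * v)
= 6.626e-34 / (1.7051e-27 * 9.6909e+06)
= 6.626e-34 / 1.6524e-20
= 4.0099e-14 m

4.0099e-14


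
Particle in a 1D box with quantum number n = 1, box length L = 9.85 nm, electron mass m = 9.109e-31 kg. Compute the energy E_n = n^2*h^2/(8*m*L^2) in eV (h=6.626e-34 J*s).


E = n^2 * h^2 / (8 * m * L^2)
= 1^2 * (6.626e-34)^2 / (8 * 9.109e-31 * (9.85e-9)^2)
= 1 * 4.3904e-67 / (8 * 9.109e-31 * 9.7023e-17)
= 6.2097e-22 J
= 0.0039 eV

0.0039


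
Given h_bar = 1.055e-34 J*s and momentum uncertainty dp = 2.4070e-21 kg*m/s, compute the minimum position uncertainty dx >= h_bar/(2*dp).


dx = h_bar / (2 * dp)
= 1.055e-34 / (2 * 2.4070e-21)
= 1.055e-34 / 4.8140e-21
= 2.1915e-14 m

2.1915e-14


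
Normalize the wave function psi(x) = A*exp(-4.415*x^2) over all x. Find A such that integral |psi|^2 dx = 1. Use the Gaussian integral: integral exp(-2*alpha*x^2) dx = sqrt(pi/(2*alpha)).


integral |psi|^2 dx = A^2 * sqrt(pi/(2*alpha)) = 1
A^2 = sqrt(2*alpha/pi)
= sqrt(2 * 4.415 / pi)
= 1.676507
A = sqrt(1.676507)
= 1.2948

1.2948


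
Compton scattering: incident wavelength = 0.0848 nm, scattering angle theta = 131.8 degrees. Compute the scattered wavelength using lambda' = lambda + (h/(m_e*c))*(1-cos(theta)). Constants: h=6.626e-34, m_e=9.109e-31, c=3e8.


Compton wavelength: h/(m_e*c) = 2.4247e-12 m
d_lambda = 2.4247e-12 * (1 - cos(131.8 deg))
= 2.4247e-12 * 1.666532
= 4.0409e-12 m = 0.004041 nm
lambda' = 0.0848 + 0.004041
= 0.088841 nm

0.088841


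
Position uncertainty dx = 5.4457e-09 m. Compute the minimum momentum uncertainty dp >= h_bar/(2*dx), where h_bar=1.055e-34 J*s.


dp = h_bar / (2 * dx)
= 1.055e-34 / (2 * 5.4457e-09)
= 1.055e-34 / 1.0891e-08
= 9.6865e-27 kg*m/s

9.6865e-27


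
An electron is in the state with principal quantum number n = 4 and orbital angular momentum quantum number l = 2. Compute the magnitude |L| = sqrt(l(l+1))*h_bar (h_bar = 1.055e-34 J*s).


L = sqrt(l*(l+1)) * h_bar
= sqrt(2 * 3) * 1.055e-34
= sqrt(6) * 1.055e-34
= 2.4495 * 1.055e-34
= 2.5842e-34 J*s

2.5842e-34


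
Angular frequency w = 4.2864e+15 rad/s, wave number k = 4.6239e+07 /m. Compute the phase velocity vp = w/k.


vp = w / k
= 4.2864e+15 / 4.6239e+07
= 9.2701e+07 m/s

9.2701e+07


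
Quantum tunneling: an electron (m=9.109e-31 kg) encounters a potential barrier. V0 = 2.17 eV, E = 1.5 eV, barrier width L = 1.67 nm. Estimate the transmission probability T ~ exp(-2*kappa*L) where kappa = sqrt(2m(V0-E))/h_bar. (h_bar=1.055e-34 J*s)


V0 - E = 0.67 eV = 1.0733e-19 J
kappa = sqrt(2 * m * (V0-E)) / h_bar
= sqrt(2 * 9.109e-31 * 1.0733e-19) / 1.055e-34
= 4.1915e+09 /m
2*kappa*L = 2 * 4.1915e+09 * 1.67e-9
= 13.9995
T = exp(-13.9995) = 8.319315e-07

8.319315e-07


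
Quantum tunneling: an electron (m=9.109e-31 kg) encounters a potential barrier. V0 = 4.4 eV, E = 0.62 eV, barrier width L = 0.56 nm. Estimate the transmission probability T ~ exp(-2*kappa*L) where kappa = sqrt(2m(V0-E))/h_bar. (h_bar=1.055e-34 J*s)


V0 - E = 3.78 eV = 6.0556e-19 J
kappa = sqrt(2 * m * (V0-E)) / h_bar
= sqrt(2 * 9.109e-31 * 6.0556e-19) / 1.055e-34
= 9.9558e+09 /m
2*kappa*L = 2 * 9.9558e+09 * 0.56e-9
= 11.1505
T = exp(-11.1505) = 1.436857e-05

1.436857e-05


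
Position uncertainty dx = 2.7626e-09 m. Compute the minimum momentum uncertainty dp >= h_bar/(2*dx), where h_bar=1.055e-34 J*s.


dp = h_bar / (2 * dx)
= 1.055e-34 / (2 * 2.7626e-09)
= 1.055e-34 / 5.5252e-09
= 1.9094e-26 kg*m/s

1.9094e-26


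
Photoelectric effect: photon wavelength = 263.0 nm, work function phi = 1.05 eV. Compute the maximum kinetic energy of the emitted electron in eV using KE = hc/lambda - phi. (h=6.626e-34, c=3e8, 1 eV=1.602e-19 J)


E_photon = hc / lambda
= (6.626e-34)(3e8) / (263.0e-9)
= 7.5582e-19 J
= 4.718 eV
KE = E_photon - phi
= 4.718 - 1.05
= 3.668 eV

3.668


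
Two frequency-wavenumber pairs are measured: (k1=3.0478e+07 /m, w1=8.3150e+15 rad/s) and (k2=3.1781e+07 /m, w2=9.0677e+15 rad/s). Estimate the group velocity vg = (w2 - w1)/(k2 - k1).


vg = (w2 - w1) / (k2 - k1)
= (9.0677e+15 - 8.3150e+15) / (3.1781e+07 - 3.0478e+07)
= 7.5270e+14 / 1.3030e+06
= 5.7767e+08 m/s

5.7767e+08


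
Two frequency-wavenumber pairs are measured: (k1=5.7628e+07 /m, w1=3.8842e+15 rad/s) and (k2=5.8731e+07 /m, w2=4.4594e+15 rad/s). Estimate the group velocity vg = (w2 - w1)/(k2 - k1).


vg = (w2 - w1) / (k2 - k1)
= (4.4594e+15 - 3.8842e+15) / (5.8731e+07 - 5.7628e+07)
= 5.7520e+14 / 1.1030e+06
= 5.2149e+08 m/s

5.2149e+08


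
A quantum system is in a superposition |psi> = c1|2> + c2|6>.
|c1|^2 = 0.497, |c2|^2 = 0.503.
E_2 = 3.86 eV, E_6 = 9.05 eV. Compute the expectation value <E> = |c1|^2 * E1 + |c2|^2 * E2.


<E> = |c1|^2 * E1 + |c2|^2 * E2
= 0.497 * 3.86 + 0.503 * 9.05
= 1.9184 + 4.5522
= 6.4706 eV

6.4706


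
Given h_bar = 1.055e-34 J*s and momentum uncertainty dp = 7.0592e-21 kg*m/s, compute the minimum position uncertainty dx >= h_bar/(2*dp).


dx = h_bar / (2 * dp)
= 1.055e-34 / (2 * 7.0592e-21)
= 1.055e-34 / 1.4118e-20
= 7.4725e-15 m

7.4725e-15


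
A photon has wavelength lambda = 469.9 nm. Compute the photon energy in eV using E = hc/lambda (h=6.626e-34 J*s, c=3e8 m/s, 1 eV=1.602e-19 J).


E = hc / lambda
= (6.626e-34)(3e8) / (469.9e-9)
= 1.9878e-25 / 4.6990e-07
= 4.2303e-19 J
Converting to eV: 4.2303e-19 / 1.602e-19
= 2.6406 eV

2.6406


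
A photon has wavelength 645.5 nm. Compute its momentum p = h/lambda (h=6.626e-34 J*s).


p = h / lambda
= 6.626e-34 / (645.5e-9)
= 6.626e-34 / 6.4550e-07
= 1.0265e-27 kg*m/s

1.0265e-27


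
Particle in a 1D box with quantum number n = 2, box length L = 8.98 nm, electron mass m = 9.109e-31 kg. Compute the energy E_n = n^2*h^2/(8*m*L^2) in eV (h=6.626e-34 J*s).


E = n^2 * h^2 / (8 * m * L^2)
= 2^2 * (6.626e-34)^2 / (8 * 9.109e-31 * (8.98e-9)^2)
= 4 * 4.3904e-67 / (8 * 9.109e-31 * 8.0640e-17)
= 2.9885e-21 J
= 0.0187 eV

0.0187


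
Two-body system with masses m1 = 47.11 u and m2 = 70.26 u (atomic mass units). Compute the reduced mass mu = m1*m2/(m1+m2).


mu = m1 * m2 / (m1 + m2)
= 47.11 * 70.26 / (47.11 + 70.26)
= 3309.9486 / 117.37
= 28.201 u

28.201


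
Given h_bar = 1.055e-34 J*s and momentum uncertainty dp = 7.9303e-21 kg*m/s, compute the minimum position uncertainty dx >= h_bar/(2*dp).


dx = h_bar / (2 * dp)
= 1.055e-34 / (2 * 7.9303e-21)
= 1.055e-34 / 1.5861e-20
= 6.6517e-15 m

6.6517e-15


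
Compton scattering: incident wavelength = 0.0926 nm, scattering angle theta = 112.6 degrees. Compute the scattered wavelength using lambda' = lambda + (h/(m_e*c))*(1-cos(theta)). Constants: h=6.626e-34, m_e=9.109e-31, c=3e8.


Compton wavelength: h/(m_e*c) = 2.4247e-12 m
d_lambda = 2.4247e-12 * (1 - cos(112.6 deg))
= 2.4247e-12 * 1.384295
= 3.3565e-12 m = 0.003357 nm
lambda' = 0.0926 + 0.003357
= 0.095957 nm

0.095957


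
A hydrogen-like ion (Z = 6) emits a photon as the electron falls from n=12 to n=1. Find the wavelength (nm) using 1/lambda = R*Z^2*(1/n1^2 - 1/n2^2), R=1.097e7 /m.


1/lambda = R * Z^2 * (1/n1^2 - 1/n2^2)
= 1.097e7 * 6^2 * (1/1^2 - 1/12^2)
= 1.097e7 * 36 * (1.0 - 0.006944)
= 3.9218e+08 /m
lambda = 1 / 3.9218e+08
= 2.5499 nm

2.5499


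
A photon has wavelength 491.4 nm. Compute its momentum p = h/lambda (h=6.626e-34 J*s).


p = h / lambda
= 6.626e-34 / (491.4e-9)
= 6.626e-34 / 4.9140e-07
= 1.3484e-27 kg*m/s

1.3484e-27


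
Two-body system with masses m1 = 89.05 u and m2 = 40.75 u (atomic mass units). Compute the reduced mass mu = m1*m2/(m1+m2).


mu = m1 * m2 / (m1 + m2)
= 89.05 * 40.75 / (89.05 + 40.75)
= 3628.7875 / 129.8
= 27.9568 u

27.9568


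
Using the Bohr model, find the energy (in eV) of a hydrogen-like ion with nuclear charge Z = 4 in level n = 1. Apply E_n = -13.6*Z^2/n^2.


E_n = -13.6 * Z^2 / n^2
= -13.6 * 4^2 / 1^2
= -13.6 * 16 / 1
= -217.6 eV

-217.6


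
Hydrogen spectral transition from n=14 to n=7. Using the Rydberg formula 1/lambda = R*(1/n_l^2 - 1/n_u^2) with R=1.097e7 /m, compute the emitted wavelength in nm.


1/lambda = R * (1/n_l^2 - 1/n_u^2)
= 1.097e7 * (1/7^2 - 1/14^2)
= 1.097e7 * (0.020408 - 0.005102)
= 1.097e7 * 0.015306
= 1.6791e+05 /m
lambda = 1 / 1.6791e+05 = 5955.6366 nm

5955.6366


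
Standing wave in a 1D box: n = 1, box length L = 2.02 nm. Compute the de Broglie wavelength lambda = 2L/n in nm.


lambda = 2L / n
= 2 * 2.02 / 1
= 4.04 / 1
= 4.04 nm

4.04


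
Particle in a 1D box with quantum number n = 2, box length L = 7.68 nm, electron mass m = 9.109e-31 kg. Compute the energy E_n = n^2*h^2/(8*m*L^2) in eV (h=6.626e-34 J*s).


E = n^2 * h^2 / (8 * m * L^2)
= 2^2 * (6.626e-34)^2 / (8 * 9.109e-31 * (7.68e-9)^2)
= 4 * 4.3904e-67 / (8 * 9.109e-31 * 5.8982e-17)
= 4.0858e-21 J
= 0.0255 eV

0.0255


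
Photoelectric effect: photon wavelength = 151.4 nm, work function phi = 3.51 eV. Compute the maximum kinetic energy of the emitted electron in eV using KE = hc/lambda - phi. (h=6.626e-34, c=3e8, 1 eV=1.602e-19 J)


E_photon = hc / lambda
= (6.626e-34)(3e8) / (151.4e-9)
= 1.3129e-18 J
= 8.1957 eV
KE = E_photon - phi
= 8.1957 - 3.51
= 4.6857 eV

4.6857


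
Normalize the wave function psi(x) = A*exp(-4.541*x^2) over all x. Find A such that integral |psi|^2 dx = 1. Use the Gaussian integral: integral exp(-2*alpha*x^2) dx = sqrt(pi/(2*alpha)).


integral |psi|^2 dx = A^2 * sqrt(pi/(2*alpha)) = 1
A^2 = sqrt(2*alpha/pi)
= sqrt(2 * 4.541 / pi)
= 1.700262
A = sqrt(1.700262)
= 1.3039

1.3039


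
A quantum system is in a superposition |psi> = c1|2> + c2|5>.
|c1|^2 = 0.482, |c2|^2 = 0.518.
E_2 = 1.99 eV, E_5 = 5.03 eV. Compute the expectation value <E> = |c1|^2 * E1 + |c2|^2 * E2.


<E> = |c1|^2 * E1 + |c2|^2 * E2
= 0.482 * 1.99 + 0.518 * 5.03
= 0.9592 + 2.6055
= 3.5647 eV

3.5647


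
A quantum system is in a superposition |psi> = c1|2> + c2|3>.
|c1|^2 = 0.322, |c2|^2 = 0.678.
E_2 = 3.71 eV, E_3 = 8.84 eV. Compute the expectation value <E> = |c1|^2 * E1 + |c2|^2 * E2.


<E> = |c1|^2 * E1 + |c2|^2 * E2
= 0.322 * 3.71 + 0.678 * 8.84
= 1.1946 + 5.9935
= 7.1881 eV

7.1881


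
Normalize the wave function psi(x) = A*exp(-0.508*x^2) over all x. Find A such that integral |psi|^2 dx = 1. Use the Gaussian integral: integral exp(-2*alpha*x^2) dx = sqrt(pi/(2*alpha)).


integral |psi|^2 dx = A^2 * sqrt(pi/(2*alpha)) = 1
A^2 = sqrt(2*alpha/pi)
= sqrt(2 * 0.508 / pi)
= 0.568685
A = sqrt(0.568685)
= 0.7541

0.7541


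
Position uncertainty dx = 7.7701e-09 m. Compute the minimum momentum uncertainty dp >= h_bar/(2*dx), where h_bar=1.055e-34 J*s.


dp = h_bar / (2 * dx)
= 1.055e-34 / (2 * 7.7701e-09)
= 1.055e-34 / 1.5540e-08
= 6.7888e-27 kg*m/s

6.7888e-27


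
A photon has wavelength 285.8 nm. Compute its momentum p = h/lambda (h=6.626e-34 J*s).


p = h / lambda
= 6.626e-34 / (285.8e-9)
= 6.626e-34 / 2.8580e-07
= 2.3184e-27 kg*m/s

2.3184e-27


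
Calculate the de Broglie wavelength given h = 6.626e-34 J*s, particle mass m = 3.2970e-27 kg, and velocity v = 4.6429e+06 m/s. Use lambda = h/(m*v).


lambda = h / (m * v)
= 6.626e-34 / (3.2970e-27 * 4.6429e+06)
= 6.626e-34 / 1.5308e-20
= 4.3286e-14 m

4.3286e-14


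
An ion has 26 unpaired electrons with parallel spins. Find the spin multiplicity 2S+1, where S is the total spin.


Total spin S = N * (1/2) = 26 * 0.5 = 13.0
Spin multiplicity = 2S + 1
= 2 * 13.0 + 1
= 27

27


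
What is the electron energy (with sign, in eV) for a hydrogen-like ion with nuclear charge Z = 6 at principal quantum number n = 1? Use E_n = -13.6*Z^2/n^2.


E_n = -13.6 * Z^2 / n^2
= -13.6 * 6^2 / 1^2
= -13.6 * 36 / 1
= -489.6 eV

-489.6


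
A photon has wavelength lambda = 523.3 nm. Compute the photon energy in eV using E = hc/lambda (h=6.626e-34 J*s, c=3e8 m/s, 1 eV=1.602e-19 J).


E = hc / lambda
= (6.626e-34)(3e8) / (523.3e-9)
= 1.9878e-25 / 5.2330e-07
= 3.7986e-19 J
Converting to eV: 3.7986e-19 / 1.602e-19
= 2.3712 eV

2.3712


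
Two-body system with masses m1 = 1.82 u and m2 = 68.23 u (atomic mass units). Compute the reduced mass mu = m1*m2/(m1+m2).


mu = m1 * m2 / (m1 + m2)
= 1.82 * 68.23 / (1.82 + 68.23)
= 124.1786 / 70.05
= 1.7727 u

1.7727


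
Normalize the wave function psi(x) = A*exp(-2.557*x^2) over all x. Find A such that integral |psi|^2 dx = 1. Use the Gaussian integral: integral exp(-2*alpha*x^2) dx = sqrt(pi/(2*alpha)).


integral |psi|^2 dx = A^2 * sqrt(pi/(2*alpha)) = 1
A^2 = sqrt(2*alpha/pi)
= sqrt(2 * 2.557 / pi)
= 1.275867
A = sqrt(1.275867)
= 1.1295

1.1295


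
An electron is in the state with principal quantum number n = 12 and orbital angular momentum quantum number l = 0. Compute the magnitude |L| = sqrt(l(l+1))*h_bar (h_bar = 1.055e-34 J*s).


L = sqrt(l*(l+1)) * h_bar
= sqrt(0 * 1) * 1.055e-34
= sqrt(0) * 1.055e-34
= 0.0 * 1.055e-34
= 0.0000e+00 J*s

0.0000e+00


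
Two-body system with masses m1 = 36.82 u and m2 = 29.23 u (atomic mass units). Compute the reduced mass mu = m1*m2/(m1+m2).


mu = m1 * m2 / (m1 + m2)
= 36.82 * 29.23 / (36.82 + 29.23)
= 1076.2486 / 66.05
= 16.2945 u

16.2945


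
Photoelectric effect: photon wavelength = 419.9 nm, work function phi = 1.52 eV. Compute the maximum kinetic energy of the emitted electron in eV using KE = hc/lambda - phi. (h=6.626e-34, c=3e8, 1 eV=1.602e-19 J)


E_photon = hc / lambda
= (6.626e-34)(3e8) / (419.9e-9)
= 4.7340e-19 J
= 2.955 eV
KE = E_photon - phi
= 2.955 - 1.52
= 1.435 eV

1.435


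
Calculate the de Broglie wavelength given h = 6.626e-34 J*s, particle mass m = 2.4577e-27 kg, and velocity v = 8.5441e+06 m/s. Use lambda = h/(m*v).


lambda = h / (m * v)
= 6.626e-34 / (2.4577e-27 * 8.5441e+06)
= 6.626e-34 / 2.0999e-20
= 3.1554e-14 m

3.1554e-14


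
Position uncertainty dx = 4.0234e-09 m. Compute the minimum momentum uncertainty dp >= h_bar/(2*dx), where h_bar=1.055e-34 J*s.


dp = h_bar / (2 * dx)
= 1.055e-34 / (2 * 4.0234e-09)
= 1.055e-34 / 8.0468e-09
= 1.3111e-26 kg*m/s

1.3111e-26
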